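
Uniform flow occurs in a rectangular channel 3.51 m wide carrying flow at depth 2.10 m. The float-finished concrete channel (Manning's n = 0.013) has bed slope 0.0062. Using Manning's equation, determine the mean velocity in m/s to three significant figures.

A = b·y = 3.51 × 2.10 = 7.371 m²
P = b + 2y = 3.51 + 2×2.10 = 7.710 m
R = A/P = 7.371/7.710 = 0.9560 m
Q = (1/n)·A·R^(2/3)·S^(1/2) = (1/0.013) × 7.371 × 0.9560^(2/3) × 0.0062^(1/2) = 43.33 m³/s
V = Q/A = 43.33/7.371 = 5.878 m/s

5.88 m/s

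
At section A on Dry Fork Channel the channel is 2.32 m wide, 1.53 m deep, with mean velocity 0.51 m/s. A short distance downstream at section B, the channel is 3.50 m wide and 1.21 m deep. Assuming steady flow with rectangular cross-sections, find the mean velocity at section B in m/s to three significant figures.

0.427 m/s

Q = A₁V₁ = (2.32×1.53) × 0.51 = 1.810 m³/s
A₂ = 3.50 × 1.21 = 4.235 m²
V₂ = Q/A₂ = 1.810/4.235 = 0.4275 m/s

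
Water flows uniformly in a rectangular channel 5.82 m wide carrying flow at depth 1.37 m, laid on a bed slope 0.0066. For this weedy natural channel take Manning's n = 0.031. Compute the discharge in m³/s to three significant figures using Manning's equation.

19.9 m³/s

A = b·y = 5.82 × 1.37 = 7.973 m²
P = b + 2y = 5.82 + 2×1.37 = 8.560 m
R = A/P = 7.973/8.560 = 0.9315 m
Q = (1/n)·A·R^(2/3)·S^(1/2) = (1/0.031) × 7.973 × 0.9315^(2/3) × 0.0066^(1/2) = 19.93 m³/s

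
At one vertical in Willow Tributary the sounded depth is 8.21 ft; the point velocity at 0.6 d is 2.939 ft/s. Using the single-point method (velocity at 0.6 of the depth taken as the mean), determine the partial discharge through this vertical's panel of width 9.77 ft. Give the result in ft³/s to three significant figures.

236 ft³/s

v̄ = v₀.₆ = 2.939 ft/s
q = v̄ × d × w = 2.939 × 8.21 × 9.77 = 235.7 ft³/s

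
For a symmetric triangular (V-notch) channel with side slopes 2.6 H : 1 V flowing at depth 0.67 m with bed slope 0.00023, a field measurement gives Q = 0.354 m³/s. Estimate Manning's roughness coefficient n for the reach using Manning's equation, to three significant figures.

A = z·y² = 2.6×0.67² = 1.167 m²
P = 2y√(1+z²) = 2×0.67×√(1+2.6²) = 3.733 m
R = A/P = 1.167/3.733 = 0.3127 m
n = (1/Q)·A·R^(2/3)·S^(1/2) = (1/0.354) × 1.167 × 0.4607 × 0.01517 = 0.02303

0.0230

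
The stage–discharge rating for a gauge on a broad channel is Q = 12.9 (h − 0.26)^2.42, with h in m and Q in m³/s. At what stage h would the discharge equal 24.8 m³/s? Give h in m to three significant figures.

h − h₀ = (Q/C)^(1/b) = (24.8/12.9)^(1/2.42) = 1.310 m
h = 0.26 + 1.310 = 1.570 m

1.57 m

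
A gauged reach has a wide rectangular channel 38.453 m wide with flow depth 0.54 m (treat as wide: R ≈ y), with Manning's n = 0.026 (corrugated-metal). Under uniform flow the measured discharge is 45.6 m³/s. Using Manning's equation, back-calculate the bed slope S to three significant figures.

A = b·y = 38.453 × 0.54 = 20.76 m²
Wide channel: R ≈ y = 0.54 m
S = (Q·n / (1·A·R^(2/3)))² = (45.6×0.026 / (1×20.76×0.6631))² = 0.007414

0.00741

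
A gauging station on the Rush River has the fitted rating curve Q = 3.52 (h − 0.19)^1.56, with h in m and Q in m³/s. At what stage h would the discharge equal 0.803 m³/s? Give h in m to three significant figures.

0.578 m

h − h₀ = (Q/C)^(1/b) = (0.803/3.52)^(1/1.56) = 0.3878 m
h = 0.19 + 0.3878 = 0.5778 m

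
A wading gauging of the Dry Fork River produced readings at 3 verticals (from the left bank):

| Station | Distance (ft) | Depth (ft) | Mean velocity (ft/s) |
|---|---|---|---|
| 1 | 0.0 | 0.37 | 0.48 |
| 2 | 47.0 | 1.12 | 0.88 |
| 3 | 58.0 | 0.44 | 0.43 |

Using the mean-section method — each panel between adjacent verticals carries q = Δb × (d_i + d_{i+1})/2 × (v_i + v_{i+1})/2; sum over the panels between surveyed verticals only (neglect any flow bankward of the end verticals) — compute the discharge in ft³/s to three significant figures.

Panel 1-2: Δb = 47 ft, d̄ = (0.37+1.12)/2 = 0.745, v̄ = (0.48+0.88)/2 = 0.68 → q = 47×0.745×0.68 = 23.81 ft³/s
Panel 2-3: Δb = 11 ft, d̄ = (1.12+0.44)/2 = 0.78, v̄ = (0.88+0.43)/2 = 0.655 → q = 11×0.78×0.655 = 5.620 ft³/s
Q = Σ q = 29.43 ft³/s

29.4 ft³/s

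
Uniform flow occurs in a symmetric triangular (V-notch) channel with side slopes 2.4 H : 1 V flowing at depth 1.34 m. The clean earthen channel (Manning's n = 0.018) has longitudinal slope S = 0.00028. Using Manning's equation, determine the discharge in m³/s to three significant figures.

2.91 m³/s

A = z·y² = 2.4×1.34² = 4.309 m²
P = 2y√(1+z²) = 2×1.34×√(1+2.4²) = 6.968 m
R = A/P = 4.309/6.968 = 0.6185 m
Q = (1/n)·A·R^(2/3)·S^(1/2) = (1/0.018) × 4.309 × 0.6185^(2/3) × 0.00028^(1/2) = 2.908 m³/s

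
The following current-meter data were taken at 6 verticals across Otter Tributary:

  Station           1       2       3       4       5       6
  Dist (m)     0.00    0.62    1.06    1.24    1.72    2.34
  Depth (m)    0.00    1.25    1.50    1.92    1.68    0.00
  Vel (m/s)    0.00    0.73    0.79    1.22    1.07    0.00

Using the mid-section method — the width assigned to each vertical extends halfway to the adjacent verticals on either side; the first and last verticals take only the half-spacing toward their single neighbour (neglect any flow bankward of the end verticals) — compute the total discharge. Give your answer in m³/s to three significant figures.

2.61 m³/s

w_2 = (1.06 − 0.00)/2 = 0.53 m; q_2 = 0.73 × 1.25 × 0.53 = 0.4836 m³/s
w_3 = (1.24 − 0.62)/2 = 0.31 m; q_3 = 0.79 × 1.50 × 0.31 = 0.3674 m³/s
w_4 = (1.72 − 1.06)/2 = 0.33 m; q_4 = 1.22 × 1.92 × 0.33 = 0.7730 m³/s
w_5 = (2.34 − 1.24)/2 = 0.55 m; q_5 = 1.07 × 1.68 × 0.55 = 0.9887 m³/s
Stations 1, 6 contribute zero (depth or velocity is 0).
Q = Σ qᵢ = 2.613 m³/s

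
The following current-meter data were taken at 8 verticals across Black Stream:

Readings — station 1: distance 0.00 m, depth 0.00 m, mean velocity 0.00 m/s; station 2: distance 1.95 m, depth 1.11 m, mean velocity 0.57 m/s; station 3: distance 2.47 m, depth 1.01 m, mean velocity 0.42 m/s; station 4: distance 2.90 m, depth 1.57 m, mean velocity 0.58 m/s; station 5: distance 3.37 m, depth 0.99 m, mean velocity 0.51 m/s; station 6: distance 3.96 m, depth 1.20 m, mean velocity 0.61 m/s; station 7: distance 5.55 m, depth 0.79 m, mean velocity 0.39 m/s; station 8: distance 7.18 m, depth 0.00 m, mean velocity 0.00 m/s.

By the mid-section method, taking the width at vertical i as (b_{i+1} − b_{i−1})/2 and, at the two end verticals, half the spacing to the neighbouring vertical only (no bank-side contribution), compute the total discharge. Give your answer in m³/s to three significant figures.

w_2 = (2.47 − 0.00)/2 = 1.235 m; q_2 = 0.57 × 1.11 × 1.235 = 0.7814 m³/s
w_3 = (2.90 − 1.95)/2 = 0.475 m; q_3 = 0.42 × 1.01 × 0.475 = 0.2015 m³/s
w_4 = (3.37 − 2.47)/2 = 0.45 m; q_4 = 0.58 × 1.57 × 0.45 = 0.4098 m³/s
w_5 = (3.96 − 2.90)/2 = 0.53 m; q_5 = 0.51 × 0.99 × 0.53 = 0.2676 m³/s
w_6 = (5.55 − 3.37)/2 = 1.09 m; q_6 = 0.61 × 1.20 × 1.09 = 0.7979 m³/s
w_7 = (7.18 − 3.96)/2 = 1.61 m; q_7 = 0.39 × 0.79 × 1.61 = 0.4960 m³/s
Stations 1, 8 contribute zero (depth or velocity is 0).
Q = Σ qᵢ = 2.954 m³/s

2.95 m³/s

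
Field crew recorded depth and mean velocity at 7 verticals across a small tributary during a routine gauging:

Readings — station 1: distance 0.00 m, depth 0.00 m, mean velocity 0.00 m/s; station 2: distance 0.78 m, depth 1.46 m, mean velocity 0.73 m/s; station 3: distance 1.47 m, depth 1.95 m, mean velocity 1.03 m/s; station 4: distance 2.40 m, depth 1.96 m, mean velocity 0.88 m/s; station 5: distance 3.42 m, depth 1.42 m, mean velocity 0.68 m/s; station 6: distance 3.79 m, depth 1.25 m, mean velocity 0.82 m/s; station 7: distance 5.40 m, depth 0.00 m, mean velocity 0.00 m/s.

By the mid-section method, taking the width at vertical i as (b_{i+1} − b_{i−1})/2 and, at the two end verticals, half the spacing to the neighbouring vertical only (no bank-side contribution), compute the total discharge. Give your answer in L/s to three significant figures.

w_2 = (1.47 − 0.00)/2 = 0.735 m; q_2 = 0.73 × 1.46 × 0.735 = 0.7834 m³/s
w_3 = (2.40 − 0.78)/2 = 0.81 m; q_3 = 1.03 × 1.95 × 0.81 = 1.627 m³/s
w_4 = (3.42 − 1.47)/2 = 0.975 m; q_4 = 0.88 × 1.96 × 0.975 = 1.682 m³/s
w_5 = (3.79 − 2.40)/2 = 0.695 m; q_5 = 0.68 × 1.42 × 0.695 = 0.6711 m³/s
w_6 = (5.40 − 3.42)/2 = 0.99 m; q_6 = 0.82 × 1.25 × 0.99 = 1.015 m³/s
Stations 1, 7 contribute zero (depth or velocity is 0).
Q = Σ qᵢ = 5.778 m³/s
= 5.778 × 1000 = 5778 L/s

5780 L/s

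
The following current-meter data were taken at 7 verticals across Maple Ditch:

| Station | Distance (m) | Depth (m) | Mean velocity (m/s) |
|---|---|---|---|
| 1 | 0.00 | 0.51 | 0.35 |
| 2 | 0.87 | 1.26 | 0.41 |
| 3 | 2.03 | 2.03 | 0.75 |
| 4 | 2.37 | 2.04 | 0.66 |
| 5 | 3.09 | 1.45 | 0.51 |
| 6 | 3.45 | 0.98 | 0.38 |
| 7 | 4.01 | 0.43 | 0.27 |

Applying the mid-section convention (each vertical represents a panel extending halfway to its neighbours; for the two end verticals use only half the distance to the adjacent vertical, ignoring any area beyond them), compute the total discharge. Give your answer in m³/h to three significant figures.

11000 m³/h

w_1 = (0.87 − 0.00)/2 = 0.435 m; q_1 = 0.35 × 0.51 × 0.435 = 0.07765 m³/s
w_2 = (2.03 − 0.00)/2 = 1.015 m; q_2 = 0.41 × 1.26 × 1.015 = 0.5243 m³/s
w_3 = (2.37 − 0.87)/2 = 0.75 m; q_3 = 0.75 × 2.03 × 0.75 = 1.142 m³/s
w_4 = (3.09 − 2.03)/2 = 0.53 m; q_4 = 0.66 × 2.04 × 0.53 = 0.7136 m³/s
w_5 = (3.45 − 2.37)/2 = 0.54 m; q_5 = 0.51 × 1.45 × 0.54 = 0.3993 m³/s
w_6 = (4.01 − 3.09)/2 = 0.46 m; q_6 = 0.38 × 0.98 × 0.46 = 0.1713 m³/s
w_7 = (4.01 − 3.45)/2 = 0.28 m; q_7 = 0.27 × 0.43 × 0.28 = 0.03251 m³/s
Q = Σ qᵢ = 3.061 m³/s
= 3.061 × 3600 = 11020 m³/h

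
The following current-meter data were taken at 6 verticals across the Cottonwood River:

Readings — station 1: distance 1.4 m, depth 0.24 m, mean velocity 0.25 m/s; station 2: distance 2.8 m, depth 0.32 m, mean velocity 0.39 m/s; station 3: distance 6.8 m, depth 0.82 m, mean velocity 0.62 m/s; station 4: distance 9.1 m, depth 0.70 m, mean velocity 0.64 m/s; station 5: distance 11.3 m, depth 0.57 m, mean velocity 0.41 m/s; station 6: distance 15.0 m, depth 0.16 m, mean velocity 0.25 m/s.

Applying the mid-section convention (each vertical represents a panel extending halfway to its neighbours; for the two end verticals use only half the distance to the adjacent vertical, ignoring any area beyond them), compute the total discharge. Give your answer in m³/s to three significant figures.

w_1 = (2.8 − 1.4)/2 = 0.7 m; q_1 = 0.25 × 0.24 × 0.7 = 0.04200 m³/s
w_2 = (6.8 − 1.4)/2 = 2.7 m; q_2 = 0.39 × 0.32 × 2.7 = 0.3370 m³/s
w_3 = (9.1 − 2.8)/2 = 3.15 m; q_3 = 0.62 × 0.82 × 3.15 = 1.601 m³/s
w_4 = (11.3 − 6.8)/2 = 2.25 m; q_4 = 0.64 × 0.70 × 2.25 = 1.008 m³/s
w_5 = (15.0 − 9.1)/2 = 2.95 m; q_5 = 0.41 × 0.57 × 2.95 = 0.6894 m³/s
w_6 = (15.0 − 11.3)/2 = 1.85 m; q_6 = 0.25 × 0.16 × 1.85 = 0.07400 m³/s
Q = Σ qᵢ = 3.752 m³/s

3.75 m³/s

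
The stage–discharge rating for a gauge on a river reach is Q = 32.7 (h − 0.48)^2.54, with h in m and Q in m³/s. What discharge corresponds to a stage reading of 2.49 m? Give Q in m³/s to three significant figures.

193 m³/s

Q = 32.7 × (2.49 − 0.48)^2.54 = 32.7 × 2.01^2.54 = 192.6 m³/s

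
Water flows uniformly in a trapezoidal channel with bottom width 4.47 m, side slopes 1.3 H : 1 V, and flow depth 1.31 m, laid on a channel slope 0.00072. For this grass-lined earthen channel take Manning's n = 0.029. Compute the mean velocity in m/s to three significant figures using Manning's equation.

A = (b + z·y)·y = (4.47 + 1.3×1.31)×1.31 = 8.087 m²
P = b + 2y√(1+z²) = 4.47 + 2×1.31×√(1+1.3²) = 8.767 m
R = A/P = 8.087/8.767 = 0.9224 m
Q = (1/n)·A·R^(2/3)·S^(1/2) = (1/0.029) × 8.087 × 0.9224^(2/3) × 0.00072^(1/2) = 7.090 m³/s
V = Q/A = 7.090/8.087 = 0.8767 m/s

0.877 m/s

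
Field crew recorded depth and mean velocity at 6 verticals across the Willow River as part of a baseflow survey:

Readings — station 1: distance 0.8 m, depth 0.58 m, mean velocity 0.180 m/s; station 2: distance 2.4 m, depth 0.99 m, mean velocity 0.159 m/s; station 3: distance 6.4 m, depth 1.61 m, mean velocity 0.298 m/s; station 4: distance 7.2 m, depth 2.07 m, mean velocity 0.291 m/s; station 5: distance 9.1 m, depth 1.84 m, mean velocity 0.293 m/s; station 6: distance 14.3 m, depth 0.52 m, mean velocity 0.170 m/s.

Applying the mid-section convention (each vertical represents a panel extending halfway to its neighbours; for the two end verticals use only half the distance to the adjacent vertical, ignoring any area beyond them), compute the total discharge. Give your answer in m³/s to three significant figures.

w_1 = (2.4 − 0.8)/2 = 0.8 m; q_1 = 0.180 × 0.58 × 0.8 = 0.08352 m³/s
w_2 = (6.4 − 0.8)/2 = 2.8 m; q_2 = 0.159 × 0.99 × 2.8 = 0.4407 m³/s
w_3 = (7.2 − 2.4)/2 = 2.4 m; q_3 = 0.298 × 1.61 × 2.4 = 1.151 m³/s
w_4 = (9.1 − 6.4)/2 = 1.35 m; q_4 = 0.291 × 2.07 × 1.35 = 0.8132 m³/s
w_5 = (14.3 − 7.2)/2 = 3.55 m; q_5 = 0.293 × 1.84 × 3.55 = 1.914 m³/s
w_6 = (14.3 − 9.1)/2 = 2.6 m; q_6 = 0.170 × 0.52 × 2.6 = 0.2298 m³/s
Q = Σ qᵢ = 4.633 m³/s

4.63 m³/s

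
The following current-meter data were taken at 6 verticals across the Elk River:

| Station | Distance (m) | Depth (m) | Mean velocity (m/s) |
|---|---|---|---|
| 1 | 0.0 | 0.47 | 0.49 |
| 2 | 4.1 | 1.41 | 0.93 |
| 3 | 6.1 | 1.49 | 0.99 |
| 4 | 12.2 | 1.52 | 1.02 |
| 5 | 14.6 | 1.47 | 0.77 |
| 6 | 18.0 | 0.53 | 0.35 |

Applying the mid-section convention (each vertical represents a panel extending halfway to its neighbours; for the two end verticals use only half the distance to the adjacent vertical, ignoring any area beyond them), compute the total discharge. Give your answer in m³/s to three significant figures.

20.6 m³/s

w_1 = (4.1 − 0.0)/2 = 2.05 m; q_1 = 0.49 × 0.47 × 2.05 = 0.4721 m³/s
w_2 = (6.1 − 0.0)/2 = 3.05 m; q_2 = 0.93 × 1.41 × 3.05 = 3.999 m³/s
w_3 = (12.2 − 4.1)/2 = 4.05 m; q_3 = 0.99 × 1.49 × 4.05 = 5.974 m³/s
w_4 = (14.6 − 6.1)/2 = 4.25 m; q_4 = 1.02 × 1.52 × 4.25 = 6.589 m³/s
w_5 = (18.0 − 12.2)/2 = 2.9 m; q_5 = 0.77 × 1.47 × 2.9 = 3.283 m³/s
w_6 = (18.0 − 14.6)/2 = 1.7 m; q_6 = 0.35 × 0.53 × 1.7 = 0.3154 m³/s
Q = Σ qᵢ = 20.63 m³/s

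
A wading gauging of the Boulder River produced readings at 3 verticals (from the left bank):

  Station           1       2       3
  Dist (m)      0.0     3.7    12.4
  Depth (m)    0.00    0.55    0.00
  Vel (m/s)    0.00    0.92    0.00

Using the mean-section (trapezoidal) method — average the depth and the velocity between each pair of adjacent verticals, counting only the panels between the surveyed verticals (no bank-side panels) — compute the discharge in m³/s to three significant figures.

1.57 m³/s

Panel 1-2: Δb = 3.7 m, d̄ = (0.00+0.55)/2 = 0.275, v̄ = (0.00+0.92)/2 = 0.46 → q = 3.7×0.275×0.46 = 0.4681 m³/s
Panel 2-3: Δb = 8.7 m, d̄ = (0.55+0.00)/2 = 0.275, v̄ = (0.92+0.00)/2 = 0.46 → q = 8.7×0.275×0.46 = 1.101 m³/s
Q = Σ q = 1.569 m³/s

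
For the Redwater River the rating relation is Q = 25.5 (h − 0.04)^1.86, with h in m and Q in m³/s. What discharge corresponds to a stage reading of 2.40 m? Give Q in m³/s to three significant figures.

Q = 25.5 × (2.40 − 0.04)^1.86 = 25.5 × 2.36^1.86 = 125.9 m³/s

126 m³/s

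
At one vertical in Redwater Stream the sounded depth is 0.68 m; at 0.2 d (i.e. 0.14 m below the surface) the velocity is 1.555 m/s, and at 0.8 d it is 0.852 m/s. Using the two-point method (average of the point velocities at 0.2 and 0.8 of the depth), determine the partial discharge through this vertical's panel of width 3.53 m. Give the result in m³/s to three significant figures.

2.89 m³/s

v̄ = (1.555 + 0.852) / 2 = 1.204 m/s
q = v̄ × d × w = 1.204 × 0.68 × 3.53 = 2.889 m³/s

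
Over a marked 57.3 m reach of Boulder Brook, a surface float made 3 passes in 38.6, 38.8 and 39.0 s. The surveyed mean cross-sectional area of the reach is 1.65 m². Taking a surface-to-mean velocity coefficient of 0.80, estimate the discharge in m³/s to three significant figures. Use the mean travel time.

1.95 m³/s

t̄ = (38.6 + 38.8 + 39.0) / 3 = 38.8 s
v_surface = L / t̄ = 57.3 / 38.8 = 1.477 m/s
v_mean = 0.80 × 1.477 = 1.181 m/s
Q = A × v_mean = 1.65 × 1.181 = 1.949 m³/s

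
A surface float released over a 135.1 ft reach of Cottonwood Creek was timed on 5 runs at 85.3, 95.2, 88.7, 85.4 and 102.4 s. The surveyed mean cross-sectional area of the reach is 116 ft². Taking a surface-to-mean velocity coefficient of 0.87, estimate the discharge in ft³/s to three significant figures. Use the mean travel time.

t̄ = (85.3 + 95.2 + 88.7 + 85.4 + 102.4) / 5 = 91.4 s
v_surface = L / t̄ = 135.1 / 91.4 = 1.478 ft/s
v_mean = 0.87 × 1.478 = 1.286 ft/s
Q = A × v_mean = 116 × 1.286 = 149.2 ft³/s

149 ft³/s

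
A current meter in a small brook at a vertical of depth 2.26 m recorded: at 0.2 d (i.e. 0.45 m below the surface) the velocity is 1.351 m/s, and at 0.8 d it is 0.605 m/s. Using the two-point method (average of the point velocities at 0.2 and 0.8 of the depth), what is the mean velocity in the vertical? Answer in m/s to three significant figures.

v̄ = (1.351 + 0.605) / 2 = 0.9780 m/s

0.978 m/s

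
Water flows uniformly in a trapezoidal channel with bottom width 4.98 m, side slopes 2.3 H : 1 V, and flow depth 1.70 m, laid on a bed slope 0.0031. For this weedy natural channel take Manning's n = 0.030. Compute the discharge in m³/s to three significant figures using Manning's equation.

A = (b + z·y)·y = (4.98 + 2.3×1.70)×1.70 = 15.11 m²
P = b + 2y√(1+z²) = 4.98 + 2×1.70×√(1+2.3²) = 13.51 m
R = A/P = 15.11/13.51 = 1.119 m
Q = (1/n)·A·R^(2/3)·S^(1/2) = (1/0.030) × 15.11 × 1.119^(2/3) × 0.0031^(1/2) = 30.23 m³/s

30.2 m³/s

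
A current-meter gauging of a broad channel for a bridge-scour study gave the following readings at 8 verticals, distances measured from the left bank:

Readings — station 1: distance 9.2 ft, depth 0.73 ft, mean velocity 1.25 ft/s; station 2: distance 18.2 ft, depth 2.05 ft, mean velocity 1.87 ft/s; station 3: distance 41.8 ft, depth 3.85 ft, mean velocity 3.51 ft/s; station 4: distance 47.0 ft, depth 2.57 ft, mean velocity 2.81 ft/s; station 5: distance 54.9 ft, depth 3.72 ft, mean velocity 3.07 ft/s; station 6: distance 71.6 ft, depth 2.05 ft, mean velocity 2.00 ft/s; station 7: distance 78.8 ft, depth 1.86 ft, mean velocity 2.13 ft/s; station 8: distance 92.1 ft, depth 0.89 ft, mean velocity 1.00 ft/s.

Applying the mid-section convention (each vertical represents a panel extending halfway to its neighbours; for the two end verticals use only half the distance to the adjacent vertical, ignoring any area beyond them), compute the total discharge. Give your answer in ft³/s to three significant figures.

w_1 = (18.2 − 9.2)/2 = 4.5 ft; q_1 = 1.25 × 0.73 × 4.5 = 4.106 ft³/s
w_2 = (41.8 − 9.2)/2 = 16.3 ft; q_2 = 1.87 × 2.05 × 16.3 = 62.49 ft³/s
w_3 = (47.0 − 18.2)/2 = 14.4 ft; q_3 = 3.51 × 3.85 × 14.4 = 194.6 ft³/s
w_4 = (54.9 − 41.8)/2 = 6.55 ft; q_4 = 2.81 × 2.57 × 6.55 = 47.30 ft³/s
w_5 = (71.6 − 47.0)/2 = 12.3 ft; q_5 = 3.07 × 3.72 × 12.3 = 140.5 ft³/s
w_6 = (78.8 − 54.9)/2 = 11.95 ft; q_6 = 2.00 × 2.05 × 11.95 = 49.00 ft³/s
w_7 = (92.1 − 71.6)/2 = 10.25 ft; q_7 = 2.13 × 1.86 × 10.25 = 40.61 ft³/s
w_8 = (92.1 − 78.8)/2 = 6.65 ft; q_8 = 1.00 × 0.89 × 6.65 = 5.919 ft³/s
Q = Σ qᵢ = 544.5 ft³/s

544 ft³/s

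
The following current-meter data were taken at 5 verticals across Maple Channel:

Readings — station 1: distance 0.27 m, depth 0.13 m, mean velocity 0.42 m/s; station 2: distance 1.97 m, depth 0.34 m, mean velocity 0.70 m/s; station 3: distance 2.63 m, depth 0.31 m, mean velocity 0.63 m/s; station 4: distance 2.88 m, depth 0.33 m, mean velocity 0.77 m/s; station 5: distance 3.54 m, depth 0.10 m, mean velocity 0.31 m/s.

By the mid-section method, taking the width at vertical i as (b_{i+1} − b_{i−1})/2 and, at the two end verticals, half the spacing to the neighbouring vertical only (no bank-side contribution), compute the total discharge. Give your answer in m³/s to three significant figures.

w_1 = (1.97 − 0.27)/2 = 0.85 m; q_1 = 0.42 × 0.13 × 0.85 = 0.04641 m³/s
w_2 = (2.63 − 0.27)/2 = 1.18 m; q_2 = 0.70 × 0.34 × 1.18 = 0.2808 m³/s
w_3 = (2.88 − 1.97)/2 = 0.455 m; q_3 = 0.63 × 0.31 × 0.455 = 0.08886 m³/s
w_4 = (3.54 − 2.63)/2 = 0.455 m; q_4 = 0.77 × 0.33 × 0.455 = 0.1156 m³/s
w_5 = (3.54 − 2.88)/2 = 0.33 m; q_5 = 0.31 × 0.10 × 0.33 = 0.01023 m³/s
Q = Σ qᵢ = 0.5420 m³/s

0.542 m³/s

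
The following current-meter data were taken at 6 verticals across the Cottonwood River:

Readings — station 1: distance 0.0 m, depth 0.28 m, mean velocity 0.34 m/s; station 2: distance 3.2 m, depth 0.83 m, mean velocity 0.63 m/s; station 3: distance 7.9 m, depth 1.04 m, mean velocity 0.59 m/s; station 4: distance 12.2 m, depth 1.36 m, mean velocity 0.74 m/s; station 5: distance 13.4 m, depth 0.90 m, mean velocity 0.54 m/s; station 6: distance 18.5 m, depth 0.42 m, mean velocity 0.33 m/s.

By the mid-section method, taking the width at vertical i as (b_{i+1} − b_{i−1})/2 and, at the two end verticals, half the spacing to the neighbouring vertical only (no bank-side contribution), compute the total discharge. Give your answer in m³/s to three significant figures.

9.63 m³/s

w_1 = (3.2 − 0.0)/2 = 1.6 m; q_1 = 0.34 × 0.28 × 1.6 = 0.1523 m³/s
w_2 = (7.9 − 0.0)/2 = 3.95 m; q_2 = 0.63 × 0.83 × 3.95 = 2.065 m³/s
w_3 = (12.2 − 3.2)/2 = 4.5 m; q_3 = 0.59 × 1.04 × 4.5 = 2.761 m³/s
w_4 = (13.4 − 7.9)/2 = 2.75 m; q_4 = 0.74 × 1.36 × 2.75 = 2.768 m³/s
w_5 = (18.5 − 12.2)/2 = 3.15 m; q_5 = 0.54 × 0.90 × 3.15 = 1.531 m³/s
w_6 = (18.5 − 13.4)/2 = 2.55 m; q_6 = 0.33 × 0.42 × 2.55 = 0.3534 m³/s
Q = Σ qᵢ = 9.631 m³/s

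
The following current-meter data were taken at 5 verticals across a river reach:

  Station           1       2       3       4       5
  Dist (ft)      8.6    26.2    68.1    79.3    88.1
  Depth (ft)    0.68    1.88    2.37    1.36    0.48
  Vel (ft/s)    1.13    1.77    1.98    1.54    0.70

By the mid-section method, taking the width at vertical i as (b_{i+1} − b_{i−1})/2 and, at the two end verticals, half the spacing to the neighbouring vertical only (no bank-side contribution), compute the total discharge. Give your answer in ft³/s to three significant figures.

w_1 = (26.2 − 8.6)/2 = 8.8 ft; q_1 = 1.13 × 0.68 × 8.8 = 6.762 ft³/s
w_2 = (68.1 − 8.6)/2 = 29.75 ft; q_2 = 1.77 × 1.88 × 29.75 = 99.00 ft³/s
w_3 = (79.3 − 26.2)/2 = 26.55 ft; q_3 = 1.98 × 2.37 × 26.55 = 124.6 ft³/s
w_4 = (88.1 − 68.1)/2 = 10 ft; q_4 = 1.54 × 1.36 × 10 = 20.94 ft³/s
w_5 = (88.1 − 79.3)/2 = 4.4 ft; q_5 = 0.70 × 0.48 × 4.4 = 1.478 ft³/s
Q = Σ qᵢ = 252.8 ft³/s

253 ft³/s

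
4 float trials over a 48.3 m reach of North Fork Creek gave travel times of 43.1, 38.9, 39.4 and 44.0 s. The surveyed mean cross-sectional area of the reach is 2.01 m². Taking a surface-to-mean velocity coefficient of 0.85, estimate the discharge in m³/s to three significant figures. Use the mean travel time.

2.00 m³/s

t̄ = (43.1 + 38.9 + 39.4 + 44.0) / 4 = 41.35 s
v_surface = L / t̄ = 48.3 / 41.35 = 1.168 m/s
v_mean = 0.85 × 1.168 = 0.9929 m/s
Q = A × v_mean = 2.01 × 0.9929 = 1.996 m³/s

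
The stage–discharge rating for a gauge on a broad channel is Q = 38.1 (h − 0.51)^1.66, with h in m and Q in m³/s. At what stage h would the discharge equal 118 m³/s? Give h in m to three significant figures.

2.49 m

h − h₀ = (Q/C)^(1/b) = (118/38.1)^(1/1.66) = 1.976 m
h = 0.51 + 1.976 = 2.486 m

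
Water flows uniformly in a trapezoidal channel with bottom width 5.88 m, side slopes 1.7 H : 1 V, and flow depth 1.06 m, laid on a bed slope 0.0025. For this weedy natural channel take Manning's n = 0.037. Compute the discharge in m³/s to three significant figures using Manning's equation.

A = (b + z·y)·y = (5.88 + 1.7×1.06)×1.06 = 8.143 m²
P = b + 2y√(1+z²) = 5.88 + 2×1.06×√(1+1.7²) = 10.06 m
R = A/P = 8.143/10.06 = 0.8093 m
Q = (1/n)·A·R^(2/3)·S^(1/2) = (1/0.037) × 8.143 × 0.8093^(2/3) × 0.0025^(1/2) = 9.557 m³/s

9.56 m³/s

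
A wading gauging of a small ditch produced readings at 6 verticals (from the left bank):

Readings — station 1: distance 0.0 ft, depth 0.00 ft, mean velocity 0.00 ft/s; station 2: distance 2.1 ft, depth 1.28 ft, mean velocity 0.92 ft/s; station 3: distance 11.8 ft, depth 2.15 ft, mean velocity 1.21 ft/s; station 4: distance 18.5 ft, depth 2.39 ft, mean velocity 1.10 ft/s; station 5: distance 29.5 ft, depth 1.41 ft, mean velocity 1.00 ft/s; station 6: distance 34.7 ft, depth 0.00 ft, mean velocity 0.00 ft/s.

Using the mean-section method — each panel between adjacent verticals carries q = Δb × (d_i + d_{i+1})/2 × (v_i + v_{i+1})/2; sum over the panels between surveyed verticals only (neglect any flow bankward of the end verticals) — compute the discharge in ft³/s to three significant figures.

59.7 ft³/s

Panel 1-2: Δb = 2.1 ft, d̄ = (0.00+1.28)/2 = 0.64, v̄ = (0.00+0.92)/2 = 0.46 → q = 2.1×0.64×0.46 = 0.6182 ft³/s
Panel 2-3: Δb = 9.7 ft, d̄ = (1.28+2.15)/2 = 1.715, v̄ = (0.92+1.21)/2 = 1.065 → q = 9.7×1.715×1.065 = 17.72 ft³/s
Panel 3-4: Δb = 6.7 ft, d̄ = (2.15+2.39)/2 = 2.27, v̄ = (1.21+1.10)/2 = 1.155 → q = 6.7×2.27×1.155 = 17.57 ft³/s
Panel 4-5: Δb = 11 ft, d̄ = (2.39+1.41)/2 = 1.9, v̄ = (1.10+1.00)/2 = 1.05 → q = 11×1.9×1.05 = 21.95 ft³/s
Panel 5-6: Δb = 5.2 ft, d̄ = (1.41+0.00)/2 = 0.705, v̄ = (1.00+0.00)/2 = 0.5 → q = 5.2×0.705×0.5 = 1.833 ft³/s
Q = Σ q = 59.68 ft³/s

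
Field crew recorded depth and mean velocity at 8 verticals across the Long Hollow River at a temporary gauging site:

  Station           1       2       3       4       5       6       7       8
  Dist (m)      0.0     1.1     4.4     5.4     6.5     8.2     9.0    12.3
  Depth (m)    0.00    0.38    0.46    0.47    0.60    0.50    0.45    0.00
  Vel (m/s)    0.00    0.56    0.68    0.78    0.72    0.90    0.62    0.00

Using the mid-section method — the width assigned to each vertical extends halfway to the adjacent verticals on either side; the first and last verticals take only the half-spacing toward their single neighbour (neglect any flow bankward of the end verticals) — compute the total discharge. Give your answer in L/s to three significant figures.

3260 L/s

w_2 = (4.4 − 0.0)/2 = 2.2 m; q_2 = 0.56 × 0.38 × 2.2 = 0.4682 m³/s
w_3 = (5.4 − 1.1)/2 = 2.15 m; q_3 = 0.68 × 0.46 × 2.15 = 0.6725 m³/s
w_4 = (6.5 − 4.4)/2 = 1.05 m; q_4 = 0.78 × 0.47 × 1.05 = 0.3849 m³/s
w_5 = (8.2 − 5.4)/2 = 1.4 m; q_5 = 0.72 × 0.60 × 1.4 = 0.6048 m³/s
w_6 = (9.0 − 6.5)/2 = 1.25 m; q_6 = 0.90 × 0.50 × 1.25 = 0.5625 m³/s
w_7 = (12.3 − 8.2)/2 = 2.05 m; q_7 = 0.62 × 0.45 × 2.05 = 0.5720 m³/s
Stations 1, 8 contribute zero (depth or velocity is 0).
Q = Σ qᵢ = 3.265 m³/s
= 3.265 × 1000 = 3265 L/s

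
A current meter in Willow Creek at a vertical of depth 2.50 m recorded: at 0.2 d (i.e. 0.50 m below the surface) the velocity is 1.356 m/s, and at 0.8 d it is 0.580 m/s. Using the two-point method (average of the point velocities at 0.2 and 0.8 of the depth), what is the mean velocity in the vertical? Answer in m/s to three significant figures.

v̄ = (1.356 + 0.580) / 2 = 0.9680 m/s

0.968 m/s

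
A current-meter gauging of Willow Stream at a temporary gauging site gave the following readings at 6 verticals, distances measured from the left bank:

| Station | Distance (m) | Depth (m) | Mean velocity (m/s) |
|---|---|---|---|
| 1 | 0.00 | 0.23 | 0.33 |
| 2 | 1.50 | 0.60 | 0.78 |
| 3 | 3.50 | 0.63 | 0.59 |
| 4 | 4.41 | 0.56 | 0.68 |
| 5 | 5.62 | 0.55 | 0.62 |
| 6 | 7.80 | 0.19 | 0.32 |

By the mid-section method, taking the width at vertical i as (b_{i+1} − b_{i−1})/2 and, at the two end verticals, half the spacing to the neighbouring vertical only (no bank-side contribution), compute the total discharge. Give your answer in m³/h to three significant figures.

w_1 = (1.50 − 0.00)/2 = 0.75 m; q_1 = 0.33 × 0.23 × 0.75 = 0.05693 m³/s
w_2 = (3.50 − 0.00)/2 = 1.75 m; q_2 = 0.78 × 0.60 × 1.75 = 0.8190 m³/s
w_3 = (4.41 − 1.50)/2 = 1.455 m; q_3 = 0.59 × 0.63 × 1.455 = 0.5408 m³/s
w_4 = (5.62 − 3.50)/2 = 1.06 m; q_4 = 0.68 × 0.56 × 1.06 = 0.4036 m³/s
w_5 = (7.80 − 4.41)/2 = 1.695 m; q_5 = 0.62 × 0.55 × 1.695 = 0.5780 m³/s
w_6 = (7.80 − 5.62)/2 = 1.09 m; q_6 = 0.32 × 0.19 × 1.09 = 0.06627 m³/s
Q = Σ qᵢ = 2.465 m³/s
= 2.465 × 3600 = 8873 m³/h

8870 m³/h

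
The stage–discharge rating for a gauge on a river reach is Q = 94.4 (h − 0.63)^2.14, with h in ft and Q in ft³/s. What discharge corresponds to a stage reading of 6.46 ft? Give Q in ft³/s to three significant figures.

4110 ft³/s

Q = 94.4 × (6.46 − 0.63)^2.14 = 94.4 × 5.83^2.14 = 4107 ft³/s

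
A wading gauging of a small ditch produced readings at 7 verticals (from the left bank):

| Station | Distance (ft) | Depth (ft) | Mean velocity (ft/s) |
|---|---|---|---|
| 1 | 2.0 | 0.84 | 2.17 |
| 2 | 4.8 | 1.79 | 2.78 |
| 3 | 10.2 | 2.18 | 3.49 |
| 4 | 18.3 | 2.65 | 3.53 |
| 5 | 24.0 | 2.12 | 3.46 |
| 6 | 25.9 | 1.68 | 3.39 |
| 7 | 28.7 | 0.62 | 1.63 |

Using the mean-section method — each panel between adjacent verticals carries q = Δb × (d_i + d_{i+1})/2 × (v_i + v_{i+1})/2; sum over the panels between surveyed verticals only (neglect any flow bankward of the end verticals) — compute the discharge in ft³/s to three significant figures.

179 ft³/s

Panel 1-2: Δb = 2.8 ft, d̄ = (0.84+1.79)/2 = 1.315, v̄ = (2.17+2.78)/2 = 2.475 → q = 2.8×1.315×2.475 = 9.113 ft³/s
Panel 2-3: Δb = 5.4 ft, d̄ = (1.79+2.18)/2 = 1.985, v̄ = (2.78+3.49)/2 = 3.135 → q = 5.4×1.985×3.135 = 33.60 ft³/s
Panel 3-4: Δb = 8.1 ft, d̄ = (2.18+2.65)/2 = 2.415, v̄ = (3.49+3.53)/2 = 3.51 → q = 8.1×2.415×3.51 = 68.66 ft³/s
Panel 4-5: Δb = 5.7 ft, d̄ = (2.65+2.12)/2 = 2.385, v̄ = (3.53+3.46)/2 = 3.495 → q = 5.7×2.385×3.495 = 47.51 ft³/s
Panel 5-6: Δb = 1.9 ft, d̄ = (2.12+1.68)/2 = 1.9, v̄ = (3.46+3.39)/2 = 3.425 → q = 1.9×1.9×3.425 = 12.36 ft³/s
Panel 6-7: Δb = 2.8 ft, d̄ = (1.68+0.62)/2 = 1.15, v̄ = (3.39+1.63)/2 = 2.51 → q = 2.8×1.15×2.51 = 8.082 ft³/s
Q = Σ q = 179.3 ft³/s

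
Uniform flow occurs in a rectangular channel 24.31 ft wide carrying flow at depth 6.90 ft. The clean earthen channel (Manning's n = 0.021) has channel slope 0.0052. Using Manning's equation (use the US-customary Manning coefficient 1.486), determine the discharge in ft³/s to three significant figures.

2300 ft³/s

A = b·y = 24.31 × 6.90 = 167.7 ft²
P = b + 2y = 24.31 + 2×6.90 = 38.11 ft
R = A/P = 167.7/38.11 = 4.401 ft
Q = (1.486/n)·A·R^(2/3)·S^(1/2) = (1.486/0.021) × 167.7 × 4.401^(2/3) × 0.0052^(1/2) = 2299 ft³/s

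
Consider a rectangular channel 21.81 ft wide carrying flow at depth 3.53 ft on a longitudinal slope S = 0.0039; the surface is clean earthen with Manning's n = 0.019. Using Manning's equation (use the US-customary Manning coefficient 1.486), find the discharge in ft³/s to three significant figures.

723 ft³/s

A = b·y = 21.81 × 3.53 = 76.99 ft²
P = b + 2y = 21.81 + 2×3.53 = 28.87 ft
R = A/P = 76.99/28.87 = 2.667 ft
Q = (1.486/n)·A·R^(2/3)·S^(1/2) = (1.486/0.019) × 76.99 × 2.667^(2/3) × 0.0039^(1/2) = 723.1 ft³/s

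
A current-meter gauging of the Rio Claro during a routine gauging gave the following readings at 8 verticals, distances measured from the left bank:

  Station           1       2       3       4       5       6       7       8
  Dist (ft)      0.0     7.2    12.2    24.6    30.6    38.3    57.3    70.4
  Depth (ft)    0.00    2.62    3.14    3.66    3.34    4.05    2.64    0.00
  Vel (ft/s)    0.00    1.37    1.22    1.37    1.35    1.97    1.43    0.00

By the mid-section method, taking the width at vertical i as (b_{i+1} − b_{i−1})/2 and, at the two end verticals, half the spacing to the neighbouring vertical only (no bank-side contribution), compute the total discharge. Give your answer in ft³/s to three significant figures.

299 ft³/s

w_2 = (12.2 − 0.0)/2 = 6.1 ft; q_2 = 1.37 × 2.62 × 6.1 = 21.90 ft³/s
w_3 = (24.6 − 7.2)/2 = 8.7 ft; q_3 = 1.22 × 3.14 × 8.7 = 33.33 ft³/s
w_4 = (30.6 − 12.2)/2 = 9.2 ft; q_4 = 1.37 × 3.66 × 9.2 = 46.13 ft³/s
w_5 = (38.3 − 24.6)/2 = 6.85 ft; q_5 = 1.35 × 3.34 × 6.85 = 30.89 ft³/s
w_6 = (57.3 − 30.6)/2 = 13.35 ft; q_6 = 1.97 × 4.05 × 13.35 = 106.5 ft³/s
w_7 = (70.4 − 38.3)/2 = 16.05 ft; q_7 = 1.43 × 2.64 × 16.05 = 60.59 ft³/s
Stations 1, 8 contribute zero (depth or velocity is 0).
Q = Σ qᵢ = 299.3 ft³/s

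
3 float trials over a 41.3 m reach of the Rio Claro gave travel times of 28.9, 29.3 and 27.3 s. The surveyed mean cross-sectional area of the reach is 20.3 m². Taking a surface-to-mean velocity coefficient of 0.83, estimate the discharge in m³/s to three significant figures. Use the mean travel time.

24.4 m³/s

t̄ = (28.9 + 29.3 + 27.3) / 3 = 28.5 s
v_surface = L / t̄ = 41.3 / 28.5 = 1.449 m/s
v_mean = 0.83 × 1.449 = 1.203 m/s
Q = A × v_mean = 20.3 × 1.203 = 24.42 m³/s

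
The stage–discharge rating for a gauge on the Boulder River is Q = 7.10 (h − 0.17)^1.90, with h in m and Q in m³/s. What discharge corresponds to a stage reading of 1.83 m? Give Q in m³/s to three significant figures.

Q = 7.10 × (1.83 − 0.17)^1.90 = 7.10 × 1.66^1.90 = 18.60 m³/s

18.6 m³/s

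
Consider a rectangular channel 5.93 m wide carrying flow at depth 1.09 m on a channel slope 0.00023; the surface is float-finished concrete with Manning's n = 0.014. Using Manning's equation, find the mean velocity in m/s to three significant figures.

0.931 m/s

A = b·y = 5.93 × 1.09 = 6.464 m²
P = b + 2y = 5.93 + 2×1.09 = 8.110 m
R = A/P = 6.464/8.110 = 0.7970 m
Q = (1/n)·A·R^(2/3)·S^(1/2) = (1/0.014) × 6.464 × 0.7970^(2/3) × 0.00023^(1/2) = 6.019 m³/s
V = Q/A = 6.019/6.464 = 0.9312 m/s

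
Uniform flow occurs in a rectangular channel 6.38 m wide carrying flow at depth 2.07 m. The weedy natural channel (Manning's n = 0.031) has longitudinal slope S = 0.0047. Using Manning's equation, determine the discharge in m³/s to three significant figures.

A = b·y = 6.38 × 2.07 = 13.21 m²
P = b + 2y = 6.38 + 2×2.07 = 10.52 m
R = A/P = 13.21/10.52 = 1.255 m
Q = (1/n)·A·R^(2/3)·S^(1/2) = (1/0.031) × 13.21 × 1.255^(2/3) × 0.0047^(1/2) = 33.99 m³/s

34.0 m³/s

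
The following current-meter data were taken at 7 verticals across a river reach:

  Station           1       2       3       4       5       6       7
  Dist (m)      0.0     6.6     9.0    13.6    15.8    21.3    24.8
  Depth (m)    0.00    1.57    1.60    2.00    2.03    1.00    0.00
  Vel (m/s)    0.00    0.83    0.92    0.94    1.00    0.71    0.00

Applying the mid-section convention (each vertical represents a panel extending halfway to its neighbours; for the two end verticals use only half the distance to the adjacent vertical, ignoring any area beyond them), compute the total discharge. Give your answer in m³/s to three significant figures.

w_2 = (9.0 − 0.0)/2 = 4.5 m; q_2 = 0.83 × 1.57 × 4.5 = 5.864 m³/s
w_3 = (13.6 − 6.6)/2 = 3.5 m; q_3 = 0.92 × 1.60 × 3.5 = 5.152 m³/s
w_4 = (15.8 − 9.0)/2 = 3.4 m; q_4 = 0.94 × 2.00 × 3.4 = 6.392 m³/s
w_5 = (21.3 − 13.6)/2 = 3.85 m; q_5 = 1.00 × 2.03 × 3.85 = 7.816 m³/s
w_6 = (24.8 − 15.8)/2 = 4.5 m; q_6 = 0.71 × 1.00 × 4.5 = 3.195 m³/s
Stations 1, 7 contribute zero (depth or velocity is 0).
Q = Σ qᵢ = 28.42 m³/s

28.4 m³/s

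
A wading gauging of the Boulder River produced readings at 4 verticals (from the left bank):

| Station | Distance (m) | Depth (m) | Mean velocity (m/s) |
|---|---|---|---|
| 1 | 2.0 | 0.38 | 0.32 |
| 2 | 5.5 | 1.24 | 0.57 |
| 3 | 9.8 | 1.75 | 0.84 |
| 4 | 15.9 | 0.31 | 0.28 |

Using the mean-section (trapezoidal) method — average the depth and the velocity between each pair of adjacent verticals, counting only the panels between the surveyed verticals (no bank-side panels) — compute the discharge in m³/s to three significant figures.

Panel 1-2: Δb = 3.5 m, d̄ = (0.38+1.24)/2 = 0.81, v̄ = (0.32+0.57)/2 = 0.445 → q = 3.5×0.81×0.445 = 1.262 m³/s
Panel 2-3: Δb = 4.3 m, d̄ = (1.24+1.75)/2 = 1.495, v̄ = (0.57+0.84)/2 = 0.705 → q = 4.3×1.495×0.705 = 4.532 m³/s
Panel 3-4: Δb = 6.1 m, d̄ = (1.75+0.31)/2 = 1.03, v̄ = (0.84+0.28)/2 = 0.56 → q = 6.1×1.03×0.56 = 3.518 m³/s
Q = Σ q = 9.312 m³/s

9.31 m³/s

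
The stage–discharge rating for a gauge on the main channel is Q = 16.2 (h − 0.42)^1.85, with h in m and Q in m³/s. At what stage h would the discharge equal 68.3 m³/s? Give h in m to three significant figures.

2.60 m

h − h₀ = (Q/C)^(1/b) = (68.3/16.2)^(1/1.85) = 2.177 m
h = 0.42 + 2.177 = 2.597 m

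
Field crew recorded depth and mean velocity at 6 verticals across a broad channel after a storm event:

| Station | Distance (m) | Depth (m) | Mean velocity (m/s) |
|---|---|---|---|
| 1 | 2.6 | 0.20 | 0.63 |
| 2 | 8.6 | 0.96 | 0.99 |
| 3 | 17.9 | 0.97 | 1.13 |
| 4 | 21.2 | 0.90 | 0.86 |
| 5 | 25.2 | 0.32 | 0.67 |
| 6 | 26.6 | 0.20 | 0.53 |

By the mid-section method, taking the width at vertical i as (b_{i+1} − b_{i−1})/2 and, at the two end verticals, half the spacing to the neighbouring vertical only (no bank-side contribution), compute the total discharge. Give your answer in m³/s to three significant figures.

18.0 m³/s

w_1 = (8.6 − 2.6)/2 = 3 m; q_1 = 0.63 × 0.20 × 3 = 0.3780 m³/s
w_2 = (17.9 − 2.6)/2 = 7.65 m; q_2 = 0.99 × 0.96 × 7.65 = 7.271 m³/s
w_3 = (21.2 − 8.6)/2 = 6.3 m; q_3 = 1.13 × 0.97 × 6.3 = 6.905 m³/s
w_4 = (25.2 − 17.9)/2 = 3.65 m; q_4 = 0.86 × 0.90 × 3.65 = 2.825 m³/s
w_5 = (26.6 − 21.2)/2 = 2.7 m; q_5 = 0.67 × 0.32 × 2.7 = 0.5789 m³/s
w_6 = (26.6 − 25.2)/2 = 0.7 m; q_6 = 0.53 × 0.20 × 0.7 = 0.07420 m³/s
Q = Σ qᵢ = 18.03 m³/s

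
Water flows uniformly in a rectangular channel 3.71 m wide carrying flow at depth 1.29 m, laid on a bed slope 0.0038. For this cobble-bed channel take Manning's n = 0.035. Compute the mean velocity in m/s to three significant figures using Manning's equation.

A = b·y = 3.71 × 1.29 = 4.786 m²
P = b + 2y = 3.71 + 2×1.29 = 6.290 m
R = A/P = 4.786/6.290 = 0.7609 m
Q = (1/n)·A·R^(2/3)·S^(1/2) = (1/0.035) × 4.786 × 0.7609^(2/3) × 0.0038^(1/2) = 7.025 m³/s
V = Q/A = 7.025/4.786 = 1.468 m/s

1.47 m/s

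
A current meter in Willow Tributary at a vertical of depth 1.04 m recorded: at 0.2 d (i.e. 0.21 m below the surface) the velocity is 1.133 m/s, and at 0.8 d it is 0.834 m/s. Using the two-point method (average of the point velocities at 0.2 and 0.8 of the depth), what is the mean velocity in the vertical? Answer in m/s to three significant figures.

0.984 m/s

v̄ = (1.133 + 0.834) / 2 = 0.9835 m/s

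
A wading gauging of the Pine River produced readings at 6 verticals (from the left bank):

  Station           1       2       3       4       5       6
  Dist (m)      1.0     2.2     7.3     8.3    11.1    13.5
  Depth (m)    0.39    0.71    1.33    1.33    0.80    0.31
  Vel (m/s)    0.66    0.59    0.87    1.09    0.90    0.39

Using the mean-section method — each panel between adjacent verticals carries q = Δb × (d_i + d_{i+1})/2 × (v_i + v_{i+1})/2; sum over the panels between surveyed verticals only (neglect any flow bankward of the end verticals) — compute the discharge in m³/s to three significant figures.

9.34 m³/s

Panel 1-2: Δb = 1.2 m, d̄ = (0.39+0.71)/2 = 0.55, v̄ = (0.66+0.59)/2 = 0.625 → q = 1.2×0.55×0.625 = 0.4125 m³/s
Panel 2-3: Δb = 5.1 m, d̄ = (0.71+1.33)/2 = 1.02, v̄ = (0.59+0.87)/2 = 0.73 → q = 5.1×1.02×0.73 = 3.797 m³/s
Panel 3-4: Δb = 1 m, d̄ = (1.33+1.33)/2 = 1.33, v̄ = (0.87+1.09)/2 = 0.98 → q = 1×1.33×0.98 = 1.303 m³/s
Panel 4-5: Δb = 2.8 m, d̄ = (1.33+0.80)/2 = 1.065, v̄ = (1.09+0.90)/2 = 0.995 → q = 2.8×1.065×0.995 = 2.967 m³/s
Panel 5-6: Δb = 2.4 m, d̄ = (0.80+0.31)/2 = 0.555, v̄ = (0.90+0.39)/2 = 0.645 → q = 2.4×0.555×0.645 = 0.8591 m³/s
Q = Σ q = 9.340 m³/s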